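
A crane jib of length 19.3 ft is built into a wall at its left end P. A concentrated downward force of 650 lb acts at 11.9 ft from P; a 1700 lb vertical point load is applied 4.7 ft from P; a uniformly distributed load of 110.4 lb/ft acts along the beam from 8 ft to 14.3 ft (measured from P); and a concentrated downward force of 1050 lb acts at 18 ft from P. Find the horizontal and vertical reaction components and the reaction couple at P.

P_x = 0, P_y = 4096 lb, M_P = 42380 lb·ft

Resultant of the distributed load: 110.4 × 6.3 = 695.52 lb at 11.15 ft from P.
ΣF_x = 0: P_x = 0.
ΣF_y = 0: P_y − 650 − 1700 − 110.4·6.3 − 1050 = 0 → P_y = 4096 lb.
ΣM about P: M_P − 650·11.9 − 1700·4.7 − (110.4·6.3)·11.15 − 1050·18 = 0 → M_P = 42380 lb·ft.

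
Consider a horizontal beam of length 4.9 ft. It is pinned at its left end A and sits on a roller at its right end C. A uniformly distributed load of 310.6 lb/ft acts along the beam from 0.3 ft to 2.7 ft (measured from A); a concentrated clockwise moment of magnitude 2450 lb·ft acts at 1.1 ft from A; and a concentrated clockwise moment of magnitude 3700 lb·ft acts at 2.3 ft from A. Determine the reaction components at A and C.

Resultant of the distributed load: 310.6 × 2.4 = 745.44 lb at 1.5 ft from A.
Taking moments about A: C_y·4.9 − (310.6·2.4)·1.5 − 2450 − 3700 = 0 → C_y = 7268.16/4.9 = 1483.3 ≈ 1483 lb.
ΣF_y = 0: A_y + 1483.3 − 310.6·2.4 = 0 → A_y = -737.9 lb.
ΣF_x = 0: no horizontal applied forces, so A_x = 0.

A_x = 0, A_y = -737.9 lb, C_y = 1483 lb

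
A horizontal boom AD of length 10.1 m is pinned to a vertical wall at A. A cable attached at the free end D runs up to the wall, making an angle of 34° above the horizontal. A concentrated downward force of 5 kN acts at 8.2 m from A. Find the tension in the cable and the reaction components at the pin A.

T = 7.259 kN, A_x = 6.018 kN, A_y = 0.9406 kN

ΣM about A: T·sin34°·10.1 − 5·8.2 = 0 → T = 41/(10.1·0.559193) = 7.2594 ≈ 7.259 kN.
ΣF_x = 0: A_x − T·cos34° = 0 → A_x = 7.2594 × 0.829038 = 6.018 kN.
ΣF_y = 0: A_y + T·sin34° − 5 = 0 → A_y = 5 − 7.2594 × 0.559193 = 0.9406 kN.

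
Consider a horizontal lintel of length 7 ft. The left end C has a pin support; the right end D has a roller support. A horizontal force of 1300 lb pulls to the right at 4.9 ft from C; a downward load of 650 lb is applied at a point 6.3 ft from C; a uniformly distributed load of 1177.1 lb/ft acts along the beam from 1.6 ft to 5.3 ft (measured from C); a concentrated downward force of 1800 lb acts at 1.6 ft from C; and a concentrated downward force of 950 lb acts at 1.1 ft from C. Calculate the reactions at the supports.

C_x = -1300 lb, C_y = 4463 lb, D_y = 3292 lb

Resultant of the distributed load: 1177.1 × 3.7 = 4355.27 lb at 3.45 ft from C.
ΣM about C: D_y·7 − 650·6.3 − (1177.1·3.7)·3.45 − 1800·1.6 − 950·1.1 = 0 → D_y = 23045.6815/7 = 3292.24 ≈ 3292 lb.
ΣF_y = 0: C_y + 3292.24 − 650 − 1177.1·3.7 − 1800 − 950 = 0 → C_y = 4463 lb.
ΣF_x = 0: C_x + 1300 = 0 → C_x = -1300 lb.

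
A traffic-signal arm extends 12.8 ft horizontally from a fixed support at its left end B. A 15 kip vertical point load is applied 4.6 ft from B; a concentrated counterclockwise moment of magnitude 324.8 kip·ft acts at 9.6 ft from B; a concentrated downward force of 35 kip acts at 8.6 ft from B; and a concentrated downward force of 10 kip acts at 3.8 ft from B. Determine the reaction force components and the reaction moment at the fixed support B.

B_x = 0, B_y = 60.00 kip, M_B = 83.20 kip·ft

ΣF_x = 0: B_x = 0.
ΣF_y = 0: B_y − 15 − 35 − 10 = 0 → B_y = 60.00 kip.
ΣM about B: M_B − 15·4.6 + 324.8 − 35·8.6 − 10·3.8 = 0 → M_B = 83.20 kip·ft.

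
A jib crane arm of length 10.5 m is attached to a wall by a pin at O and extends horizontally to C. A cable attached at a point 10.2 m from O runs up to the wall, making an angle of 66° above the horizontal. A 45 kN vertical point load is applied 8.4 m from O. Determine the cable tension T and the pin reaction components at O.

ΣM about O: T·sin66°·10.2 − 45·8.4 = 0 → T = 378/(10.2·0.913545) = 40.566 ≈ 40.57 kN.
ΣF_x = 0: O_x − T·cos66° = 0 → O_x = 40.566 × 0.406737 = 16.50 kN.
ΣF_y = 0: O_y + T·sin66° − 45 = 0 → O_y = 45 − 40.566 × 0.913545 = 7.941 kN.

T = 40.57 kN, O_x = 16.50 kN, O_y = 7.941 kN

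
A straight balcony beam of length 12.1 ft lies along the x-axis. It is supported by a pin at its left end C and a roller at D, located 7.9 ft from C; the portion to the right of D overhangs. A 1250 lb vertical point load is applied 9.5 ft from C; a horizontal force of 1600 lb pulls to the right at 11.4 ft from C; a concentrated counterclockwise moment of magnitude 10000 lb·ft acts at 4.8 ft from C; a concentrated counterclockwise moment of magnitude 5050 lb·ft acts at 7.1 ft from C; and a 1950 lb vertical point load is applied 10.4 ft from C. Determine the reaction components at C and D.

C_x = -1600 lb, C_y = 1035 lb, D_y = 2165 lb

Taking moments about C: D_y·7.9 − 1250·9.5 + 10000 + 5050 − 1950·10.4 = 0 → D_y = 17105/7.9 = 2165.19 ≈ 2165 lb.
ΣF_y = 0: C_y + 2165.19 − 1250 − 1950 = 0 → C_y = 1035 lb.
ΣF_x = 0: C_x + 1600 = 0 → C_x = -1600 lb.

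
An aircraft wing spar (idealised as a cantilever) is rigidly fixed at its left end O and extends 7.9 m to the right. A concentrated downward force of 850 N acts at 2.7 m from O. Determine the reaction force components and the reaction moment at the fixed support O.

O_x = 0, O_y = 850.0 N, M_O = 2295 N·m

ΣF_x = 0: O_x = 0.
ΣF_y = 0: O_y − 850 = 0 → O_y = 850.0 N.
ΣM about O: M_O − 850·2.7 = 0 → M_O = 2295 N·m.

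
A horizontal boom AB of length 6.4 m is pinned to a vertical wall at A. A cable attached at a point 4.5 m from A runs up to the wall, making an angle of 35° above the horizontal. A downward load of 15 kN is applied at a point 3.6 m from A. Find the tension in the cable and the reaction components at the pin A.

T = 20.92 kN, A_x = 17.14 kN, A_y = 3.000 kN

ΣM about A: T·sin35°·4.5 − 15·3.6 = 0 → T = 54/(4.5·0.573576) = 20.9214 ≈ 20.92 kN.
ΣF_x = 0: A_x − T·cos35° = 0 → A_x = 20.9214 × 0.819152 = 17.14 kN.
ΣF_y = 0: A_y + T·sin35° − 15 = 0 → A_y = 15 − 20.9214 × 0.573576 = 3.000 kN.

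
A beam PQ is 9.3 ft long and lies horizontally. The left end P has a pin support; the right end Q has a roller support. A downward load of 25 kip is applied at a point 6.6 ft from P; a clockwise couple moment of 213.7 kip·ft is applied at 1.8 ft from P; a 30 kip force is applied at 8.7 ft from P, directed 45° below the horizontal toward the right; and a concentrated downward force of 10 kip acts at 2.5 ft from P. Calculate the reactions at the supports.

P_x = -21.21 kip, P_y = -7.040 kip, Q_y = 63.25 kip

Taking moments about P: Q_y·9.3 − 25·6.6 − 213.7 − 30·sin45°·8.7 − 10·2.5 = 0 → Q_y = 588.255/9.3 = 63.2532 ≈ 63.25 kip.
ΣF_y = 0: P_y + 63.2532 − 25 − 30·sin45° − 10 = 0 → P_y = -7.040 kip.
ΣF_x = 0: P_x + 30·cos45° = 0 → P_x = -21.21 kip.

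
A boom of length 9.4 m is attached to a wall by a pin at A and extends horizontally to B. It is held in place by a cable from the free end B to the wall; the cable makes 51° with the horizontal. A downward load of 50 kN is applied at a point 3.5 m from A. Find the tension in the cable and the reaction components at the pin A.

T = 23.96 kN, A_x = 15.08 kN, A_y = 31.38 kN

ΣM about A: T·sin51°·9.4 − 50·3.5 = 0 → T = 175/(9.4·0.777146) = 23.9556 ≈ 23.96 kN.
ΣF_x = 0: A_x − T·cos51° = 0 → A_x = 23.9556 × 0.62932 = 15.08 kN.
ΣF_y = 0: A_y + T·sin51° − 50 = 0 → A_y = 50 − 23.9556 × 0.777146 = 31.38 kN.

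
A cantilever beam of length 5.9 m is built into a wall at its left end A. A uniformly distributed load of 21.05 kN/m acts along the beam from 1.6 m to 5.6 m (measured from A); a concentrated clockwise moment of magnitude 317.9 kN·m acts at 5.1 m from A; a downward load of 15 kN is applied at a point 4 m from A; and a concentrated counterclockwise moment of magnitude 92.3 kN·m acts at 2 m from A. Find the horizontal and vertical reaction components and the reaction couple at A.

A_x = 0, A_y = 99.20 kN, M_A = 588.7 kN·m

Resultant of the distributed load: 21.05 × 4 = 84.2 kN at 3.6 m from A.
ΣF_x = 0: A_x = 0.
ΣF_y = 0: A_y − 21.05·4 − 15 = 0 → A_y = 99.20 kN.
ΣM about A: M_A − (21.05·4)·3.6 − 317.9 − 15·4 + 92.3 = 0 → M_A = 588.7 kN·m.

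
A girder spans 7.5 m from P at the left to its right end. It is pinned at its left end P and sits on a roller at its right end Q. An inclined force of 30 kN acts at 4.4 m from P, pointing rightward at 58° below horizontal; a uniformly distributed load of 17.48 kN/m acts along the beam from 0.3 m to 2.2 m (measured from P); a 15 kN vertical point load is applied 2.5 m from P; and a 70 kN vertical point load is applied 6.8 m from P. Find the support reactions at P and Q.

Resultant of the distributed load: 17.48 × 1.9 = 33.212 kN at 1.25 m from P.
ΣM about P: Q_y·7.5 − 30·sin58°·4.4 − (17.48·1.9)·1.25 − 15·2.5 − 70·6.8 = 0 → Q_y = 666.957/7.5 = 88.9276 ≈ 88.93 kN.
ΣF_y = 0: P_y + 88.9276 − 30·sin58° − 17.48·1.9 − 15 − 70 = 0 → P_y = 54.73 kN.
ΣF_x = 0: P_x + 30·cos58° = 0 → P_x = -15.90 kN.

P_x = -15.90 kN, P_y = 54.73 kN, Q_y = 88.93 kN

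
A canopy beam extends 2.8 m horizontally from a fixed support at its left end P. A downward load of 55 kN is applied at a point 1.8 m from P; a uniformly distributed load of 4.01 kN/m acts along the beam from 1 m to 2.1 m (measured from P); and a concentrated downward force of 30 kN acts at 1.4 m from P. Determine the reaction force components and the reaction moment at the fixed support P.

Resultant of the distributed load: 4.01 × 1.1 = 4.411 kN at 1.55 m from P.
ΣF_x = 0: P_x = 0.
ΣF_y = 0: P_y − 55 − 4.01·1.1 − 30 = 0 → P_y = 89.41 kN.
ΣM about P: M_P − 55·1.8 − (4.01·1.1)·1.55 − 30·1.4 = 0 → M_P = 147.8 kN·m.

P_x = 0, P_y = 89.41 kN, M_P = 147.8 kN·m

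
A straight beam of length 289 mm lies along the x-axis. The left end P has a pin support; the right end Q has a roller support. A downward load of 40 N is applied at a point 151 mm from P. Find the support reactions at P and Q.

P_x = 0, P_y = 19.10 N, Q_y = 20.90 N

ΣM about P: Q_y·289 − 40·151 = 0 → Q_y = 6040/289 = 20.8997 ≈ 20.90 N.
ΣF_y = 0: P_y + 20.8997 − 40 = 0 → P_y = 19.10 N.
ΣF_x = 0: no horizontal applied forces, so P_x = 0.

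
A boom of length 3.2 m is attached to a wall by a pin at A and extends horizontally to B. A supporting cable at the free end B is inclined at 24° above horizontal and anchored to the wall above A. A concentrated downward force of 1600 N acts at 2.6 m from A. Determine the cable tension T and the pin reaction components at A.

T = 3196 N, A_x = 2920 N, A_y = 300.0 N

ΣM about A: T·sin24°·3.2 − 1600·2.6 = 0 → T = 4160/(3.2·0.406737) = 3196.17 ≈ 3196 N.
ΣF_x = 0: A_x − T·cos24° = 0 → A_x = 3196.17 × 0.913545 = 2920 N.
ΣF_y = 0: A_y + T·sin24° − 1600 = 0 → A_y = 1600 − 3196.17 × 0.406737 = 300.0 N.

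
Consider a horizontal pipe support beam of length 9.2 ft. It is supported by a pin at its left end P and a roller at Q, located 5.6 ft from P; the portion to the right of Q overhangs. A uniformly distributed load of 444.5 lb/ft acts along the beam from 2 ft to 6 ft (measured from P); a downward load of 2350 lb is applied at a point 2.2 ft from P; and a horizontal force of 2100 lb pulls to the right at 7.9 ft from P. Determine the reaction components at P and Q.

Resultant of the distributed load: 444.5 × 4 = 1778 lb at 4 ft from P.
Taking moments about P: Q_y·5.6 − (444.5·4)·4 − 2350·2.2 = 0 → Q_y = 12282/5.6 = 2193.21 ≈ 2193 lb.
ΣF_y = 0: P_y + 2193.21 − 444.5·4 − 2350 = 0 → P_y = 1935 lb.
ΣF_x = 0: P_x + 2100 = 0 → P_x = -2100 lb.

P_x = -2100 lb, P_y = 1935 lb, Q_y = 2193 lb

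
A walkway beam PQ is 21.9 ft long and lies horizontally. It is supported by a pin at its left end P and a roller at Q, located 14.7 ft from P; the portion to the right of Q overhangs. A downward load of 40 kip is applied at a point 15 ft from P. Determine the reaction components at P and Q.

P_x = 0, P_y = -0.8163 kip, Q_y = 40.82 kip

Moments about P: Q_y·14.7 − 40·15 = 0 → Q_y = 600/14.7 = 40.8163 ≈ 40.82 kip.
ΣF_y = 0: P_y + 40.8163 − 40 = 0 → P_y = -0.8163 kip.
ΣF_x = 0: no horizontal applied forces, so P_x = 0.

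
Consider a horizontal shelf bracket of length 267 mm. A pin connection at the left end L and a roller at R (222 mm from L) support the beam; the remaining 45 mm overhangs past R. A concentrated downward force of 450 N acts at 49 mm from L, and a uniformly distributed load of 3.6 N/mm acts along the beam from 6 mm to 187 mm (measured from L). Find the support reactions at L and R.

L_x = 0, L_y = 719.0 N, R_y = 382.6 N

Resultant of the distributed load: 3.6 × 181 = 651.6 N at 96.5 mm from L.
Taking moments about L: R_y·222 − 450·49 − (3.6·181)·96.5 = 0 → R_y = 84929.4/222 = 382.565 ≈ 382.6 N.
ΣF_y = 0: L_y + 382.565 − 450 − 3.6·181 = 0 → L_y = 719.0 N.
ΣF_x = 0: no horizontal applied forces, so L_x = 0.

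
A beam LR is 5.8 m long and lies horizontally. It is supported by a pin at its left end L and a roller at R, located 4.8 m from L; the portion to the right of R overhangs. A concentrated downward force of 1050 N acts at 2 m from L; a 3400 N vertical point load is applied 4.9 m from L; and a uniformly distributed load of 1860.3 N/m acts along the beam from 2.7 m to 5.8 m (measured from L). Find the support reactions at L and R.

L_x = 0, L_y = 1202 N, R_y = 9014 N

Resultant of the distributed load: 1860.3 × 3.1 = 5766.93 N at 4.25 m from L.
Moments about L: R_y·4.8 − 1050·2 − 3400·4.9 − (1860.3·3.1)·4.25 = 0 → R_y = 43269.4525/4.8 = 9014.47 ≈ 9014 N.
ΣF_y = 0: L_y + 9014.47 − 1050 − 3400 − 1860.3·3.1 = 0 → L_y = 1202 N.
ΣF_x = 0: no horizontal applied forces, so L_x = 0.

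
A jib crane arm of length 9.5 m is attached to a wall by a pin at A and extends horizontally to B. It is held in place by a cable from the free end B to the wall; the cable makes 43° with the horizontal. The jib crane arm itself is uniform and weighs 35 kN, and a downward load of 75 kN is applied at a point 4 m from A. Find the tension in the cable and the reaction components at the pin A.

T = 71.96 kN, A_x = 52.63 kN, A_y = 60.92 kN

ΣM about A: T·sin43°·9.5 − 35·4.75 − 75·4 = 0 → T = 466.25/(9.5·0.681998) = 71.9635 ≈ 71.96 kN.
ΣF_x = 0: A_x − T·cos43° = 0 → A_x = 71.9635 × 0.731354 = 52.63 kN.
ΣF_y = 0: A_y + T·sin43° − 35 − 75 = 0 → A_y = 110 − 71.9635 × 0.681998 = 60.92 kN.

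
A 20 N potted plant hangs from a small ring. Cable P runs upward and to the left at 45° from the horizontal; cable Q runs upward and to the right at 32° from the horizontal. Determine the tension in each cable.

ΣF_x = 0: −T_P·cos45° + T_Q·cos32° = 0 → T_Q = 0.833805·T_P.
ΣF_y = 0: T_P·sin45° + T_Q·sin32° = 20.
Substitute: T_P·(0.707107 + 0.833805·0.529919) = 20 → T_P = 17.4071 ≈ 17.41 N.
Then T_Q = 0.833805 × 17.4071 = 14.51 N.

T_P = 17.41 N, T_Q = 14.51 N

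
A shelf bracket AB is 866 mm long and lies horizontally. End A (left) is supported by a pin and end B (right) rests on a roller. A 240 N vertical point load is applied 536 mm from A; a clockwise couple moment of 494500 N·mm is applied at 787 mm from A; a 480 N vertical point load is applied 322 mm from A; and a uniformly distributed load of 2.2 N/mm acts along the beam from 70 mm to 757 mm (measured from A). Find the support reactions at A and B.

A_x = 0, A_y = 611.7 N, B_y = 1620 N

Resultant of the distributed load: 2.2 × 687 = 1511.4 N at 413.5 mm from A.
Taking moments about A: B_y·866 − 240·536 − 494500 − 480·322 − (2.2·687)·413.5 = 0 → B_y = 1402663.9/866 = 1619.7 ≈ 1620 N.
ΣF_y = 0: A_y + 1619.7 − 240 − 480 − 2.2·687 = 0 → A_y = 611.7 N.
ΣF_x = 0: no horizontal applied forces, so A_x = 0.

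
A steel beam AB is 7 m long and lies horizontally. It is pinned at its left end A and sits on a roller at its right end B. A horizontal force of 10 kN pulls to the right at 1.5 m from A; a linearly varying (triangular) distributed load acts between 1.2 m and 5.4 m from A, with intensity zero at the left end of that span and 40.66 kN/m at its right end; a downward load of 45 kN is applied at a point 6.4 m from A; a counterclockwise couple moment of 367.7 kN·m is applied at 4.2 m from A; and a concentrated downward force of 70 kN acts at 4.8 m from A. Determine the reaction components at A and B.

Resultant of the triangular load: ½ × 40.66 × 4.2 = 85.386 kN, acting at 4 m from A (one-third of the span from the peak).
ΣM about A: B_y·7 − (½·40.66·4.2)·4 − 45·6.4 + 367.7 − 70·4.8 = 0 → B_y = 597.844/7 = 85.4063 ≈ 85.41 kN.
ΣF_y = 0: A_y + 85.4063 − ½·40.66·4.2 − 45 − 70 = 0 → A_y = 115.0 kN.
ΣF_x = 0: A_x + 10 = 0 → A_x = -10.00 kN.

A_x = -10.00 kN, A_y = 115.0 kN, B_y = 85.41 kN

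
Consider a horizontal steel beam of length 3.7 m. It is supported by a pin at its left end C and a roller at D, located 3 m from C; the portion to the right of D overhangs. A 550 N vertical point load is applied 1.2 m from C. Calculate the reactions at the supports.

Taking moments about C: D_y·3 − 550·1.2 = 0 → D_y = 660/3 = 220.0 N.
ΣF_y = 0: C_y + 220 − 550 = 0 → C_y = 330.0 N.
ΣF_x = 0: no horizontal applied forces, so C_x = 0.

C_x = 0, C_y = 330.0 N, D_y = 220.0 N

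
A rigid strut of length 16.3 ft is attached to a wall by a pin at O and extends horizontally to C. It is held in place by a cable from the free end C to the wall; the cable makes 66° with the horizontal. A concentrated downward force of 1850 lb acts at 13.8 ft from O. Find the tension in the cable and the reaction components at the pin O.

T = 1714 lb, O_x = 697.3 lb, O_y = 283.7 lb

ΣM about O: T·sin66°·16.3 − 1850·13.8 = 0 → T = 25530/(16.3·0.913545) = 1714.48 ≈ 1714 lb.
ΣF_x = 0: O_x − T·cos66° = 0 → O_x = 1714.48 × 0.406737 = 697.3 lb.
ΣF_y = 0: O_y + T·sin66° − 1850 = 0 → O_y = 1850 − 1714.48 × 0.913545 = 283.7 lb.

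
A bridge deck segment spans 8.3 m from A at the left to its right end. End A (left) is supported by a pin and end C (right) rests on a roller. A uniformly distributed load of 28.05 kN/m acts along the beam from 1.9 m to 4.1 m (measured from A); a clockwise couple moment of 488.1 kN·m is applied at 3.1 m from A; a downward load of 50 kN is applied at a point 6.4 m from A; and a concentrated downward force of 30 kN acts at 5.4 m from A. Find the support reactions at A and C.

Resultant of the distributed load: 28.05 × 2.2 = 61.71 kN at 3 m from A.
ΣM about A: C_y·8.3 − (28.05·2.2)·3 − 488.1 − 50·6.4 − 30·5.4 = 0 → C_y = 1155.23/8.3 = 139.184 ≈ 139.2 kN.
ΣF_y = 0: A_y + 139.184 − 28.05·2.2 − 50 − 30 = 0 → A_y = 2.526 kN.
ΣF_x = 0: no horizontal applied forces, so A_x = 0.

A_x = 0, A_y = 2.526 kN, C_y = 139.2 kN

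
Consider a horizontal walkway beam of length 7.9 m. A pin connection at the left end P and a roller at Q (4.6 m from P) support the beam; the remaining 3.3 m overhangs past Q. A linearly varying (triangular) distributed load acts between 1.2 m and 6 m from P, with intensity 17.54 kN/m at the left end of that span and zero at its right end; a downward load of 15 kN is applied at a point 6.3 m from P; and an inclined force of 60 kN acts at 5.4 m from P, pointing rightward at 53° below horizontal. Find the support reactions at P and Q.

Resultant of the triangular load: ½ × 17.54 × 4.8 = 42.096 kN, acting at 2.8 m from P (one-third of the span from the peak).
ΣM about P: Q_y·4.6 − (½·17.54·4.8)·2.8 − 15·6.3 − 60·sin53°·5.4 = 0 → Q_y = 471.127/4.6 = 102.419 ≈ 102.4 kN.
ΣF_y = 0: P_y + 102.419 − ½·17.54·4.8 − 15 − 60·sin53° = 0 → P_y = 2.595 kN.
ΣF_x = 0: P_x + 60·cos53° = 0 → P_x = -36.11 kN.

P_x = -36.11 kN, P_y = 2.595 kN, Q_y = 102.4 kN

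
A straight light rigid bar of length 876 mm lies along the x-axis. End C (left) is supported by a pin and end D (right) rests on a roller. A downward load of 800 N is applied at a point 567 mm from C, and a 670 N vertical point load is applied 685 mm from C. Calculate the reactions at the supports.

Moments about C: D_y·876 − 800·567 − 670·685 = 0 → D_y = 912550/876 = 1041.72 ≈ 1042 N.
ΣF_y = 0: C_y + 1041.72 − 800 − 670 = 0 → C_y = 428.3 N.
ΣF_x = 0: no horizontal applied forces, so C_x = 0.

C_x = 0, C_y = 428.3 N, D_y = 1042 N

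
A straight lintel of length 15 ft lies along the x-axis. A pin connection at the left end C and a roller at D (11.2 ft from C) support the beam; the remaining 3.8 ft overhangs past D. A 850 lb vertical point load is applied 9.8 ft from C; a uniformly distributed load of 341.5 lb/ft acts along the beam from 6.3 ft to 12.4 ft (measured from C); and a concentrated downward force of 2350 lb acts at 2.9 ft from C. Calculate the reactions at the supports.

Resultant of the distributed load: 341.5 × 6.1 = 2083.15 lb at 9.35 ft from C.
Taking moments about C: D_y·11.2 − 850·9.8 − (341.5·6.1)·9.35 − 2350·2.9 = 0 → D_y = 34622.4525/11.2 = 3091.29 ≈ 3091 lb.
ΣF_y = 0: C_y + 3091.29 − 850 − 341.5·6.1 − 2350 = 0 → C_y = 2192 lb.
ΣF_x = 0: no horizontal applied forces, so C_x = 0.

C_x = 0, C_y = 2192 lb, D_y = 3091 lb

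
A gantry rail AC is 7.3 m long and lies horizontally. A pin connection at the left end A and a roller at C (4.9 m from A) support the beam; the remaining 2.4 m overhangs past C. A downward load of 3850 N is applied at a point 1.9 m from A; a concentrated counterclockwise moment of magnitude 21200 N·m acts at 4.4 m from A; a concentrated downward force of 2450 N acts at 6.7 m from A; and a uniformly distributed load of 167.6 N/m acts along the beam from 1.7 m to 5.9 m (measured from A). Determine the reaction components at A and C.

Resultant of the distributed load: 167.6 × 4.2 = 703.92 N at 3.8 m from A.
Moments about A: C_y·4.9 − 3850·1.9 + 21200 − 2450·6.7 − (167.6·4.2)·3.8 = 0 → C_y = 5204.896/4.9 = 1062.22 ≈ 1062 N.
ΣF_y = 0: A_y + 1062.22 − 3850 − 2450 − 167.6·4.2 = 0 → A_y = 5942 N.
ΣF_x = 0: no horizontal applied forces, so A_x = 0.

A_x = 0, A_y = 5942 N, C_y = 1062 N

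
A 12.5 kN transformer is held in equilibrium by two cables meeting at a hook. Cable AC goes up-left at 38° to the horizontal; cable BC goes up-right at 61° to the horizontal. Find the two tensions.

T_AC = 6.136 kN, T_BC = 9.973 kN

ΣF_x = 0: −T_AC·cos38° + T_BC·cos61° = 0 → T_BC = 1.6254·T_AC.
ΣF_y = 0: T_AC·sin38° + T_BC·sin61° = 12.5.
Substitute: T_AC·(0.615661 + 1.6254·0.87462) = 12.5 → T_AC = 6.13567 ≈ 6.136 kN.
Then T_BC = 1.6254 × 6.13567 = 9.973 kN.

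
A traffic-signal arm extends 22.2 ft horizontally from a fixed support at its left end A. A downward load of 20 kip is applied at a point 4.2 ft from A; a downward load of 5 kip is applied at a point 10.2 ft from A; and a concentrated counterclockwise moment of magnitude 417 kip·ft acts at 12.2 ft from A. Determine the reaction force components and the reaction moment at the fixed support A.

A_x = 0, A_y = 25.00 kip, M_A = -282.0 kip·ft

ΣF_x = 0: A_x = 0.
ΣF_y = 0: A_y − 20 − 5 = 0 → A_y = 25.00 kip.
ΣM about A: M_A − 20·4.2 − 5·10.2 + 417 = 0 → M_A = -282.0 kip·ft.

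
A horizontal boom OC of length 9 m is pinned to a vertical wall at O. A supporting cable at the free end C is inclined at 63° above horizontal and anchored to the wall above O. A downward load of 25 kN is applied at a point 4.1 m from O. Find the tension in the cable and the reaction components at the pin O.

T = 12.78 kN, O_x = 5.803 kN, O_y = 13.61 kN

ΣM about O: T·sin63°·9 − 25·4.1 = 0 → T = 102.5/(9·0.891007) = 12.782 ≈ 12.78 kN.
ΣF_x = 0: O_x − T·cos63° = 0 → O_x = 12.782 × 0.45399 = 5.803 kN.
ΣF_y = 0: O_y + T·sin63° − 25 = 0 → O_y = 25 − 12.782 × 0.891007 = 13.61 kN.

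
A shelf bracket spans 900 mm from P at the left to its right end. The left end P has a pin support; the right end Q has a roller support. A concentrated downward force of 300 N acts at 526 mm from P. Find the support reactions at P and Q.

Moments about P: Q_y·900 − 300·526 = 0 → Q_y = 157800/900 = 175.333 ≈ 175.3 N.
ΣF_y = 0: P_y + 175.333 − 300 = 0 → P_y = 124.7 N.
ΣF_x = 0: no horizontal applied forces, so P_x = 0.

P_x = 0, P_y = 124.7 N, Q_y = 175.3 N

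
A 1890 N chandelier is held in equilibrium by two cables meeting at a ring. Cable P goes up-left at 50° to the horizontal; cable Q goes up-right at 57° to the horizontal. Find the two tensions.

T_P = 1076 N, T_Q = 1270 N

ΣF_x = 0: −T_P·cos50° + T_Q·cos57° = 0 → T_Q = 1.18021·T_P.
ΣF_y = 0: T_P·sin50° + T_Q·sin57° = 1890.
Substitute: T_P·(0.766044 + 1.18021·0.838671) = 1890 → T_P = 1076.4 ≈ 1076 N.
Then T_Q = 1.18021 × 1076.4 = 1270 N.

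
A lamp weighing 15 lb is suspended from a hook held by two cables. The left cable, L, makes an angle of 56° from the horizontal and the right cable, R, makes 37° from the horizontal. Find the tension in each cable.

ΣF_x = 0: −T_L·cos56° + T_R·cos37° = 0 → T_R = 0.700185·T_L.
ΣF_y = 0: T_L·sin56° + T_R·sin37° = 15.
Substitute: T_L·(0.829038 + 0.700185·0.601815) = 15 → T_L = 11.996 ≈ 12.00 lb.
Then T_R = 0.700185 × 11.996 = 8.399 lb.

T_L = 12.00 lb, T_R = 8.399 lb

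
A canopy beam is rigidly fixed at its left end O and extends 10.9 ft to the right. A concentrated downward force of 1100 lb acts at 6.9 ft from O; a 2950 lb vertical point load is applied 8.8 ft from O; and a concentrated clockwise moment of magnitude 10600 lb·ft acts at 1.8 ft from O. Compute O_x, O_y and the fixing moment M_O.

O_x = 0, O_y = 4050 lb, M_O = 44150 lb·ft

ΣF_x = 0: O_x = 0.
ΣF_y = 0: O_y − 1100 − 2950 = 0 → O_y = 4050 lb.
ΣM about O: M_O − 1100·6.9 − 2950·8.8 − 10600 = 0 → M_O = 44150 lb·ft.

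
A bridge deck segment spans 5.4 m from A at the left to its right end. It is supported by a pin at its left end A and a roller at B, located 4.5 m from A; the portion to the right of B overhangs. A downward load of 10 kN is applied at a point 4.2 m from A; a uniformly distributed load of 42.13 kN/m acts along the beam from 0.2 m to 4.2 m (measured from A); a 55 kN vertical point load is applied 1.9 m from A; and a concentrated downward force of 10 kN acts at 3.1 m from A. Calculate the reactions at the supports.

A_x = 0, A_y = 121.7 kN, B_y = 121.8 kN

Resultant of the distributed load: 42.13 × 4 = 168.52 kN at 2.2 m from A.
Taking moments about A: B_y·4.5 − 10·4.2 − (42.13·4)·2.2 − 55·1.9 − 10·3.1 = 0 → B_y = 548.244/4.5 = 121.832 ≈ 121.8 kN.
ΣF_y = 0: A_y + 121.832 − 10 − 42.13·4 − 55 − 10 = 0 → A_y = 121.7 kN.
ΣF_x = 0: no horizontal applied forces, so A_x = 0.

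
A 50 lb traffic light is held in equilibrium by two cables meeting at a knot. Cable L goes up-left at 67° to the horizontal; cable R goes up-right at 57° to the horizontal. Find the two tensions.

ΣF_x = 0: −T_L·cos67° + T_R·cos57° = 0 → T_R = 0.717413·T_L.
ΣF_y = 0: T_L·sin67° + T_R·sin57° = 50.
Substitute: T_L·(0.920505 + 0.717413·0.838671) = 50 → T_L = 32.8477 ≈ 32.85 lb.
Then T_R = 0.717413 × 32.8477 = 23.57 lb.

T_L = 32.85 lb, T_R = 23.57 lb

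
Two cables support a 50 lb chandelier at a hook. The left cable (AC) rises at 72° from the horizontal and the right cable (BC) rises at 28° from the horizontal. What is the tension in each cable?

T_AC = 44.83 lb, T_BC = 15.69 lb

ΣF_x = 0: −T_AC·cos72° + T_BC·cos28° = 0 → T_BC = 0.349983·T_AC.
ΣF_y = 0: T_AC·sin72° + T_BC·sin28° = 50.
Substitute: T_AC·(0.951057 + 0.349983·0.469472) = 50 → T_AC = 44.8284 ≈ 44.83 lb.
Then T_BC = 0.349983 × 44.8284 = 15.69 lb.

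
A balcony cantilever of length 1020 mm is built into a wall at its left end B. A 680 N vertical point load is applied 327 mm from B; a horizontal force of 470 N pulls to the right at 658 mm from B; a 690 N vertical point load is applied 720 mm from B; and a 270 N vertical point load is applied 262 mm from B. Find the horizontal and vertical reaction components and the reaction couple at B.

ΣF_x = 0: B_x + 470 = 0 → B_x = -470.0 N.
ΣF_y = 0: B_y − 680 − 690 − 270 = 0 → B_y = 1640 N.
ΣM about B: M_B − 680·327 − 690·720 − 270·262 = 0 → M_B = 789900 N·mm.

B_x = -470.0 N, B_y = 1640 N, M_B = 789900 N·mm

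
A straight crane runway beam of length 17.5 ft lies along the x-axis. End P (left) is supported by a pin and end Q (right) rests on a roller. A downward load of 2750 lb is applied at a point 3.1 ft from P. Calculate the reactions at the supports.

ΣM about P: Q_y·17.5 − 2750·3.1 = 0 → Q_y = 8525/17.5 = 487.143 ≈ 487.1 lb.
ΣF_y = 0: P_y + 487.143 − 2750 = 0 → P_y = 2263 lb.
ΣF_x = 0: no horizontal applied forces, so P_x = 0.

P_x = 0, P_y = 2263 lb, Q_y = 487.1 lb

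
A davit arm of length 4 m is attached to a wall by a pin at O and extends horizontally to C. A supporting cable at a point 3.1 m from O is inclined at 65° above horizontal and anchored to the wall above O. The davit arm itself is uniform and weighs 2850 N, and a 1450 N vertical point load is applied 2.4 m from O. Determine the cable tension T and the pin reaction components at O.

T = 3267 N, O_x = 1381 N, O_y = 1339 N

ΣM about O: T·sin65°·3.1 − 2850·2 − 1450·2.4 = 0 → T = 9180/(3.1·0.906308) = 3267.42 ≈ 3267 N.
ΣF_x = 0: O_x − T·cos65° = 0 → O_x = 3267.42 × 0.422618 = 1381 N.
ΣF_y = 0: O_y + T·sin65° − 2850 − 1450 = 0 → O_y = 4300 − 3267.42 × 0.906308 = 1339 N.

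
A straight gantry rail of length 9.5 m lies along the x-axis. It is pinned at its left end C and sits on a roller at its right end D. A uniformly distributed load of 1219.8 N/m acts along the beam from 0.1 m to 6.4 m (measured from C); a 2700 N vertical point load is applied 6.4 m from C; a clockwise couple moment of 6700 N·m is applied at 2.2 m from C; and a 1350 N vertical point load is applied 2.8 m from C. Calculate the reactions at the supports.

C_x = 0, C_y = 6184 N, D_y = 5551 N

Resultant of the distributed load: 1219.8 × 6.3 = 7684.74 N at 3.25 m from C.
ΣM about C: D_y·9.5 − (1219.8·6.3)·3.25 − 2700·6.4 − 6700 − 1350·2.8 = 0 → D_y = 52735.405/9.5 = 5551.1 ≈ 5551 N.
ΣF_y = 0: C_y + 5551.1 − 1219.8·6.3 − 2700 − 1350 = 0 → C_y = 6184 N.
ΣF_x = 0: no horizontal applied forces, so C_x = 0.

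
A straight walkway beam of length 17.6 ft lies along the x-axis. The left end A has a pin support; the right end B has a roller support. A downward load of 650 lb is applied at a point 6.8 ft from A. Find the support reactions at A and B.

Moments about A: B_y·17.6 − 650·6.8 = 0 → B_y = 4420/17.6 = 251.136 ≈ 251.1 lb.
ΣF_y = 0: A_y + 251.136 − 650 = 0 → A_y = 398.9 lb.
ΣF_x = 0: no horizontal applied forces, so A_x = 0.

A_x = 0, A_y = 398.9 lb, B_y = 251.1 lb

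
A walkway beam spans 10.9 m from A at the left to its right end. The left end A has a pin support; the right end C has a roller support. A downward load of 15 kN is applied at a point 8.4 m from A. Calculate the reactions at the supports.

ΣM about A: C_y·10.9 − 15·8.4 = 0 → C_y = 126/10.9 = 11.5596 ≈ 11.56 kN.
ΣF_y = 0: A_y + 11.5596 − 15 = 0 → A_y = 3.440 kN.
ΣF_x = 0: no horizontal applied forces, so A_x = 0.

A_x = 0, A_y = 3.440 kN, C_y = 11.56 kN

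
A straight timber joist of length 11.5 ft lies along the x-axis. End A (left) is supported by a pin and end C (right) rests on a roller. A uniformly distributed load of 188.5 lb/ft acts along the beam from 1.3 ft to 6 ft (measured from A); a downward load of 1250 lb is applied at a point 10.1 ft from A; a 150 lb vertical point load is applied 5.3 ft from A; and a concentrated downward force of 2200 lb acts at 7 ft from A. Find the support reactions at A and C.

Resultant of the distributed load: 188.5 × 4.7 = 885.95 lb at 3.65 ft from A.
Taking moments about A: C_y·11.5 − (188.5·4.7)·3.65 − 1250·10.1 − 150·5.3 − 2200·7 = 0 → C_y = 32053.7175/11.5 = 2787.28 ≈ 2787 lb.
ΣF_y = 0: A_y + 2787.28 − 188.5·4.7 − 1250 − 150 − 2200 = 0 → A_y = 1699 lb.
ΣF_x = 0: no horizontal applied forces, so A_x = 0.

A_x = 0, A_y = 1699 lb, C_y = 2787 lb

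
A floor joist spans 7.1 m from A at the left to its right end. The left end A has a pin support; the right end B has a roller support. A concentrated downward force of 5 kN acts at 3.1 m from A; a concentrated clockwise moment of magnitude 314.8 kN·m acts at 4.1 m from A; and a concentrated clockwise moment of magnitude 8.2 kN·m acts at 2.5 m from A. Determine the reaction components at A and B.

ΣM about A: B_y·7.1 − 5·3.1 − 314.8 − 8.2 = 0 → B_y = 338.5/7.1 = 47.6761 ≈ 47.68 kN.
ΣF_y = 0: A_y + 47.6761 − 5 = 0 → A_y = -42.68 kN.
ΣF_x = 0: no horizontal applied forces, so A_x = 0.

A_x = 0, A_y = -42.68 kN, B_y = 47.68 kN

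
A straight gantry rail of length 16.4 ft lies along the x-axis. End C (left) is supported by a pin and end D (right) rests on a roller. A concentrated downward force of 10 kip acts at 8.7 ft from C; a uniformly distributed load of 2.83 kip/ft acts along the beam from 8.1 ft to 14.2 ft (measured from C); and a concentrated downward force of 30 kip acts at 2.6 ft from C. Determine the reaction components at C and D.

Resultant of the distributed load: 2.83 × 6.1 = 17.263 kip at 11.15 ft from C.
Taking moments about C: D_y·16.4 − 10·8.7 − (2.83·6.1)·11.15 − 30·2.6 = 0 → D_y = 357.48245/16.4 = 21.7977 ≈ 21.80 kip.
ΣF_y = 0: C_y + 21.7977 − 10 − 2.83·6.1 − 30 = 0 → C_y = 35.47 kip.
ΣF_x = 0: no horizontal applied forces, so C_x = 0.

C_x = 0, C_y = 35.47 kip, D_y = 21.80 kip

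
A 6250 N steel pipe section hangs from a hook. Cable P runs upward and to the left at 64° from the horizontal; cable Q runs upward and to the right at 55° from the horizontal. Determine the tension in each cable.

T_P = 4099 N, T_Q = 3133 N

ΣF_x = 0: −T_P·cos64° + T_Q·cos55° = 0 → T_Q = 0.764277·T_P.
ΣF_y = 0: T_P·sin64° + T_Q·sin55° = 6250.
Substitute: T_P·(0.898794 + 0.764277·0.819152) = 6250 → T_P = 4098.76 ≈ 4099 N.
Then T_Q = 0.764277 × 4098.76 = 3133 N.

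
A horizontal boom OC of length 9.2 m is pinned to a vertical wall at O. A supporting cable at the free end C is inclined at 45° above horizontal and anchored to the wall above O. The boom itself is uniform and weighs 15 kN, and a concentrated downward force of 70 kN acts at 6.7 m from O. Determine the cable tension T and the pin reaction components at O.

T = 82.70 kN, O_x = 58.48 kN, O_y = 26.52 kN

ΣM about O: T·sin45°·9.2 − 15·4.6 − 70·6.7 = 0 → T = 538/(9.2·0.707107) = 82.7007 ≈ 82.70 kN.
ΣF_x = 0: O_x − T·cos45° = 0 → O_x = 82.7007 × 0.707107 = 58.48 kN.
ΣF_y = 0: O_y + T·sin45° − 15 − 70 = 0 → O_y = 85 − 82.7007 × 0.707107 = 26.52 kN.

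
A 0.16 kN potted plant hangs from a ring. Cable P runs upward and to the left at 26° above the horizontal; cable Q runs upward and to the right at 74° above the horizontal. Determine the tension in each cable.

ΣF_x = 0: −T_P·cos26° + T_Q·cos74° = 0 → T_Q = 3.26078·T_P.
ΣF_y = 0: T_P·sin26° + T_Q·sin74° = 0.16.
Substitute: T_P·(0.438371 + 3.26078·0.961262) = 0.16 → T_P = 0.0447824 ≈ 0.04478 kN.
Then T_Q = 3.26078 × 0.0447824 = 0.1460 kN.

T_P = 0.04478 kN, T_Q = 0.1460 kN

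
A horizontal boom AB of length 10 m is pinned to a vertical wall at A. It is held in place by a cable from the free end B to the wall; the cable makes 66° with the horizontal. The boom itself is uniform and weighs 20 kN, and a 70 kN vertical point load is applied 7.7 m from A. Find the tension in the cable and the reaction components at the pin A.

ΣM about A: T·sin66°·10 − 20·5 − 70·7.7 = 0 → T = 639/(10·0.913545) = 69.9473 ≈ 69.95 kN.
ΣF_x = 0: A_x − T·cos66° = 0 → A_x = 69.9473 × 0.406737 = 28.45 kN.
ΣF_y = 0: A_y + T·sin66° − 20 − 70 = 0 → A_y = 90 − 69.9473 × 0.913545 = 26.10 kN.

T = 69.95 kN, A_x = 28.45 kN, A_y = 26.10 kN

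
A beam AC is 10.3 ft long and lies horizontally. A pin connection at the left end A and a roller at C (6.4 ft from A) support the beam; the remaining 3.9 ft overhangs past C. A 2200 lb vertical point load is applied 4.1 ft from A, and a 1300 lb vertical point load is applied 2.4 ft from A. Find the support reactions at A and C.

A_x = 0, A_y = 1603 lb, C_y = 1897 lb

Taking moments about A: C_y·6.4 − 2200·4.1 − 1300·2.4 = 0 → C_y = 12140/6.4 = 1896.88 ≈ 1897 lb.
ΣF_y = 0: A_y + 1896.88 − 2200 − 1300 = 0 → A_y = 1603 lb.
ΣF_x = 0: no horizontal applied forces, so A_x = 0.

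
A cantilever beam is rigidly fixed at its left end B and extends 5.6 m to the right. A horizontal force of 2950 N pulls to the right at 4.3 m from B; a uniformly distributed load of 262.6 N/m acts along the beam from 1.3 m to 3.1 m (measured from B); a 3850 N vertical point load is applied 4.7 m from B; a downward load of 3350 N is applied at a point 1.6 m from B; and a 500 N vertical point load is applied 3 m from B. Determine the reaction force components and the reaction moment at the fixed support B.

B_x = -2950 N, B_y = 8173 N, M_B = 25990 N·m

Resultant of the distributed load: 262.6 × 1.8 = 472.68 N at 2.2 m from B.
ΣF_x = 0: B_x + 2950 = 0 → B_x = -2950 N.
ΣF_y = 0: B_y − 262.6·1.8 − 3850 − 3350 − 500 = 0 → B_y = 8173 N.
ΣM about B: M_B − (262.6·1.8)·2.2 − 3850·4.7 − 3350·1.6 − 500·3 = 0 → M_B = 25990 N·m.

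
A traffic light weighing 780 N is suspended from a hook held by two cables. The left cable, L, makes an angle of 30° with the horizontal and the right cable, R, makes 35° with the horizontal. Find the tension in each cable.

T_L = 705.0 N, T_R = 745.3 N

ΣF_x = 0: −T_L·cos30° + T_R·cos35° = 0 → T_R = 1.05722·T_L.
ΣF_y = 0: T_L·sin30° + T_R·sin35° = 780.
Substitute: T_L·(0.5 + 1.05722·0.573576) = 780 → T_L = 704.992 ≈ 705.0 N.
Then T_R = 1.05722 × 704.992 = 745.3 N.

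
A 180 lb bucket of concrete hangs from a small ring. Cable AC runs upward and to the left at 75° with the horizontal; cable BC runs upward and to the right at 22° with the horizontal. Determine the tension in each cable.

T_AC = 168.1 lb, T_BC = 46.94 lb

ΣF_x = 0: −T_AC·cos75° + T_BC·cos22° = 0 → T_BC = 0.279145·T_AC.
ΣF_y = 0: T_AC·sin75° + T_BC·sin22° = 180.
Substitute: T_AC·(0.965926 + 0.279145·0.374607) = 180 → T_AC = 168.146 ≈ 168.1 lb.
Then T_BC = 0.279145 × 168.146 = 46.94 lb.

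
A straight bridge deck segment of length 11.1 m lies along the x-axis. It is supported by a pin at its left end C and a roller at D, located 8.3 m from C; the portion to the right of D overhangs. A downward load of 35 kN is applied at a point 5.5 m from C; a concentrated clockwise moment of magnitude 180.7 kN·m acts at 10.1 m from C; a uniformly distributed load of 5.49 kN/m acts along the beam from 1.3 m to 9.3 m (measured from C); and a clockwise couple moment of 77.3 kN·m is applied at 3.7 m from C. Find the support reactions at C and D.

C_x = 0, C_y = -3.402 kN, D_y = 82.32 kN

Resultant of the distributed load: 5.49 × 8 = 43.92 kN at 5.3 m from C.
ΣM about C: D_y·8.3 − 35·5.5 − 180.7 − (5.49·8)·5.3 − 77.3 = 0 → D_y = 683.276/8.3 = 82.3224 ≈ 82.32 kN.
ΣF_y = 0: C_y + 82.3224 − 35 − 5.49·8 = 0 → C_y = -3.402 kN.
ΣF_x = 0: no horizontal applied forces, so C_x = 0.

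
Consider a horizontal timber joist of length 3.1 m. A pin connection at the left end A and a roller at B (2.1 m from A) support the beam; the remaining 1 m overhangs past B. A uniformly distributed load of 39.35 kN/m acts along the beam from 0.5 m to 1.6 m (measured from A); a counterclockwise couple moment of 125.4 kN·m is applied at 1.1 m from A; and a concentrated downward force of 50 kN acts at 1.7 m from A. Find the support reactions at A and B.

A_x = 0, A_y = 90.88 kN, B_y = 2.404 kN

Resultant of the distributed load: 39.35 × 1.1 = 43.285 kN at 1.05 m from A.
Moments about A: B_y·2.1 − (39.35·1.1)·1.05 + 125.4 − 50·1.7 = 0 → B_y = 5.04925/2.1 = 2.4044 ≈ 2.404 kN.
ΣF_y = 0: A_y + 2.4044 − 39.35·1.1 − 50 = 0 → A_y = 90.88 kN.
ΣF_x = 0: no horizontal applied forces, so A_x = 0.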